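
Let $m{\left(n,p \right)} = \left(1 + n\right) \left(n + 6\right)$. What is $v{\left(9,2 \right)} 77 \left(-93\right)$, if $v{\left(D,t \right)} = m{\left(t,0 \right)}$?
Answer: $-171864$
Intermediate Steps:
$m{\left(n,p \right)} = \left(1 + n\right) \left(6 + n\right)$
$v{\left(D,t \right)} = 6 + t^{2} + 7 t$
$v{\left(9,2 \right)} 77 \left(-93\right) = \left(6 + 2^{2} + 7 \cdot 2\right) 77 \left(-93\right) = \left(6 + 4 + 14\right) 77 \left(-93\right) = 24 \cdot 77 \left(-93\right) = 1848 \left(-93\right) = -171864$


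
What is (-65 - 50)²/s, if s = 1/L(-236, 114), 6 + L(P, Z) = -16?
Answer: -290950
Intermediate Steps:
L(P, Z) = -22 (L(P, Z) = -6 - 16 = -22)
s = -1/22 (s = 1/(-22) = -1/22 ≈ -0.045455)
(-65 - 50)²/s = (-65 - 50)²/(-1/22) = (-115)²*(-22) = 13225*(-22) = -290950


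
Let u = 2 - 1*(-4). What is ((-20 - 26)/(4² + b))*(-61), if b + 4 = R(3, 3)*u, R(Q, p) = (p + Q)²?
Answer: 1403/114 ≈ 12.307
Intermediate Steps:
R(Q, p) = (Q + p)²
u = 6 (u = 2 + 4 = 6)
b = 212 (b = -4 + (3 + 3)²*6 = -4 + 6²*6 = -4 + 36*6 = -4 + 216 = 212)
((-20 - 26)/(4² + b))*(-61) = ((-20 - 26)/(4² + 212))*(-61) = -46/(16 + 212)*(-61) = -46/228*(-61) = -46*1/228*(-61) = -23/114*(-61) = 1403/114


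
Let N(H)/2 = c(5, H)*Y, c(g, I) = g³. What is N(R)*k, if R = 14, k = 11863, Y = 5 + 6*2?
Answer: 50417750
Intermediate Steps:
Y = 17 (Y = 5 + 12 = 17)
N(H) = 4250 (N(H) = 2*(5³*17) = 2*(125*17) = 2*2125 = 4250)
N(R)*k = 4250*11863 = 50417750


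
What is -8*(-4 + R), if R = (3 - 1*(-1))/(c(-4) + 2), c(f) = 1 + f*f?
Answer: 576/19 ≈ 30.316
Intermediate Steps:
c(f) = 1 + f**2
R = 4/19 (R = (3 - 1*(-1))/((1 + (-4)**2) + 2) = (3 + 1)/((1 + 16) + 2) = 4/(17 + 2) = 4/19 ≈ 0.21053)
-8*(-4 + R) = -8*(-4 + 4/19) = -8*(-72/19) = 576/19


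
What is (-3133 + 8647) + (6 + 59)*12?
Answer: 6294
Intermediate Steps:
(-3133 + 8647) + (6 + 59)*12 = 5514 + 65*12 = 5514 + 780 = 6294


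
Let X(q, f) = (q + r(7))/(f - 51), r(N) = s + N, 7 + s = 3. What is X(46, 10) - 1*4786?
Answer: -196275/41 ≈ -4787.2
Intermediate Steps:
s = -4 (s = -7 + 3 = -4)
r(N) = -4 + N
X(q, f) = (3 + q)/(-51 + f) (X(q, f) = (q + (-4 + 7))/(f - 51) = (q + 3)/(-51 + f) = (3 + q)/(-51 + f))
X(46, 10) - 1*4786 = (3 + 46)/(-51 + 10) - 1*4786 = 49/(-41) - 4786 = -1/41*49 - 4786 = -49/41 - 4786 = -196275/41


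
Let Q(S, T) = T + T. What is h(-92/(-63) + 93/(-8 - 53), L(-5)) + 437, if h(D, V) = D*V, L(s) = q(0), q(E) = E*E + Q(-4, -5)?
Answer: 1681861/3843 ≈ 437.64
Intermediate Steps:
Q(S, T) = 2*T
q(E) = -10 + E**2 (q(E) = E*E + 2*(-5) = E**2 - 10 = -10 + E**2)
L(s) = -10 (L(s) = -10 + 0**2 = -10 + 0 = -10)
h(-92/(-63) + 93/(-8 - 53), L(-5)) + 437 = (-92/(-63) + 93/(-8 - 53))*(-10) + 437 = (-92*(-1/63) + 93/(-61))*(-10) + 437 = (92/63 + 93*(-1/61))*(-10) + 437 = (92/63 - 93/61)*(-10) + 437 = -247/3843*(-10) + 437 = 2470/3843 + 437 = 1681861/3843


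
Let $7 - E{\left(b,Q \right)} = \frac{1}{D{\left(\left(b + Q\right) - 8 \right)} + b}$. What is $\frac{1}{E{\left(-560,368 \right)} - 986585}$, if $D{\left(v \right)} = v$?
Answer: $- \frac{760}{749799279} \approx -1.0136 \cdot 10^{-6}$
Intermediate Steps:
$E{\left(b,Q \right)} = 7 - \frac{1}{-8 + Q + 2 b}$ ($E{\left(b,Q \right)} = 7 - \frac{1}{\left(\left(b + Q\right) - 8\right) + b} = 7 - \frac{1}{\left(\left(Q + b\right) - 8\right) + b} = 7 - \frac{1}{\left(-8 + Q + b\right) + b} = 7 - \frac{1}{-8 + Q + 2 b}$)
$\frac{1}{E{\left(-560,368 \right)} - 986585} = \frac{1}{\frac{-57 + 7 \cdot 368 + 14 \left(-560\right)}{-8 + 368 + 2 \left(-560\right)} - 986585} = \frac{1}{\frac{-57 + 2576 - 7840}{-8 + 368 - 1120} - 986585} = \frac{1}{\frac{1}{-760} \left(-5321\right) - 986585} = \frac{1}{\left(- \frac{1}{760}\right) \left(-5321\right) - 986585} = \frac{1}{\frac{5321}{760} - 986585} = \frac{1}{- \frac{749799279}{760}} = - \frac{760}{749799279}$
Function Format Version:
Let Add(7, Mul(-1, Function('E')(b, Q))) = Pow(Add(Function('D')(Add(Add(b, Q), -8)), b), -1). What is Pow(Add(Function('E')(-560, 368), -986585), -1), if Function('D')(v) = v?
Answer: Rational(-760, 749799279) ≈ -1.0136e-6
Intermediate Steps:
Function('E')(b, Q) = Add(7, Mul(-1, Pow(Add(-8, Q, Mul(2, b)), -1))) (Function('E')(b, Q) = Add(7, Mul(-1, Pow(Add(Add(Add(b, Q), -8), b), -1))) = Add(7, Mul(-1, Pow(Add(Add(Add(Q, b), -8), b), -1))) = Add(7, Mul(-1, Pow(Add(Add(-8, Q, b), b), -1))) = Add(7, Mul(-1, Pow(Add(-8, Q, Mul(2, b)), -1))))
Pow(Add(Function('E')(-560, 368), -986585), -1) = Pow(Add(Mul(Pow(Add(-8, 368, Mul(2, -560)), -1), Add(-57, Mul(7, 368), Mul(14, -560))), -986585), -1) = Pow(Add(Mul(Pow(Add(-8, 368, -1120), -1), Add(-57, 2576, -7840)), -986585), -1) = Pow(Add(Mul(Pow(-760, -1), -5321), -986585), -1) = Pow(Add(Mul(Rational(-1, 760), -5321), -986585), -1) = Pow(Add(Rational(5321, 760), -986585), -1) = Pow(Rational(-749799279, 760), -1) = Rational(-760, 749799279)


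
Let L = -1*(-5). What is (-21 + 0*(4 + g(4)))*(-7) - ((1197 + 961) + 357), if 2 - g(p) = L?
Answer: -2368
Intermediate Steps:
L = 5
g(p) = -3 (g(p) = 2 - 1*5 = 2 - 5 = -3)
(-21 + 0*(4 + g(4)))*(-7) - ((1197 + 961) + 357) = (-21 + 0*(4 - 3))*(-7) - ((1197 + 961) + 357) = (-21 + 0*1)*(-7) - (2158 + 357) = (-21 + 0)*(-7) - 1*2515 = -21*(-7) - 2515 = 147 - 2515 = -2368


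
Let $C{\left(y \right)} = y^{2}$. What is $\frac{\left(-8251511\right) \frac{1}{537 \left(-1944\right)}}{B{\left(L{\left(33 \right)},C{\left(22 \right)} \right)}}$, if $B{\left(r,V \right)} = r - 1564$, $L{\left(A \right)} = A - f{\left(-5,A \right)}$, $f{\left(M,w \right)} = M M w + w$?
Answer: $- \frac{8251511}{2493943992} \approx -0.0033086$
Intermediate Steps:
$f{\left(M,w \right)} = w + w M^{2}$ ($f{\left(M,w \right)} = M^{2} w + w = w M^{2} + w = w + w M^{2}$)
$L{\left(A \right)} = - 25 A$ ($L{\left(A \right)} = A - A \left(1 + \left(-5\right)^{2}\right) = A - A \left(1 + 25\right) = A - A 26 = A - 26 A = - 25 A$)
$B{\left(r,V \right)} = -1564 + r$
$\frac{\left(-8251511\right) \frac{1}{537 \left(-1944\right)}}{B{\left(L{\left(33 \right)},C{\left(22 \right)} \right)}} = \frac{\left(-8251511\right) \frac{1}{537 \left(-1944\right)}}{-1564 - 825} = \frac{\left(-8251511\right) \frac{1}{-1043928}}{-1564 - 825} = \frac{\left(-8251511\right) \left(- \frac{1}{1043928}\right)}{-2389} = \frac{8251511}{1043928} \left(- \frac{1}{2389}\right) = - \frac{8251511}{2493943992}$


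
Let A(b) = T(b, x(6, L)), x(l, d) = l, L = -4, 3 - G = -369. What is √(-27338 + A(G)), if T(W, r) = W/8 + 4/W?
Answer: I*√944176362/186 ≈ 165.2*I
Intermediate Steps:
G = 372 (G = 3 - 1*(-369) = 3 + 369 = 372)
T(W, r) = 4/W + W/8 (T(W, r) = W*(⅛) + 4/W = W/8 + 4/W = 4/W + W/8)
A(b) = 4/b + b/8
√(-27338 + A(G)) = √(-27338 + (4/372 + (⅛)*372)) = √(-27338 + (4*(1/372) + 93/2)) = √(-27338 + (1/93 + 93/2)) = √(-27338 + 8651/186) = √(-5076217/186) = I*√944176362/186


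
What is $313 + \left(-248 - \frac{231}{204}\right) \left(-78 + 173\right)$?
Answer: $- \frac{1588111}{68} \approx -23355.0$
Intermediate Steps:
$313 + \left(-248 - \frac{231}{204}\right) \left(-78 + 173\right) = 313 + \left(-248 - \frac{77}{68}\right) 95 = 313 - \frac{1609395}{68} = - \frac{1588111}{68}$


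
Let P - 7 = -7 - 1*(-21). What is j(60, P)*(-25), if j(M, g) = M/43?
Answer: -1500/43 ≈ -34.884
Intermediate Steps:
P = 21 (P = 7 + (-7 - 1*(-21)) = 7 + (-7 + 21) = 7 + 14 = 21)
j(M, g) = M/43 (j(M, g) = M*(1/43) = M/43)
j(60, P)*(-25) = ((1/43)*60)*(-25) = (60/43)*(-25) = -1500/43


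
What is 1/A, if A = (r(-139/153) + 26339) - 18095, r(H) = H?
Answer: 153/1261193 ≈ 0.00012131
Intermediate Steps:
A = 1261193/153 (A = (-139/153 + 26339) - 18095 = 4029728/153 - 18095 = 1261193/153 ≈ 8243.1)
1/A = 1/(1261193/153) = 153/1261193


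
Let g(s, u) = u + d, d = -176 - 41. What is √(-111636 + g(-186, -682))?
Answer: I*√112535 ≈ 335.46*I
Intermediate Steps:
d = -217
g(s, u) = -217 + u (g(s, u) = u - 217 = -217 + u)
√(-111636 + g(-186, -682)) = √(-111636 + (-217 - 682)) = √(-111636 - 899) = √(-112535) = I*√112535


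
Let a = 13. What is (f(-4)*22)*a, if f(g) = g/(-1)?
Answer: 1144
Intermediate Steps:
f(g) = -g (f(g) = g*(-1) = -g)
(f(-4)*22)*a = (-1*(-4)*22)*13 = (4*22)*13 = 88*13 = 1144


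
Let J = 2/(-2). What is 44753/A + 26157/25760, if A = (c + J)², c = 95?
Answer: 345990133/56903840 ≈ 6.0803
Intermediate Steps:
J = -1 (J = 2*(-½) = -1)
A = 8836 (A = (95 - 1)² = 94² = 8836)
44753/A + 26157/25760 = 44753/8836 + 26157/25760 = 345990133/56903840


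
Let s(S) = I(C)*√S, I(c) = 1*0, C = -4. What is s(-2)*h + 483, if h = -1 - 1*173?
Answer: 483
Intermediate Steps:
I(c) = 0
s(S) = 0 (s(S) = 0*√S = 0)
h = -174 (h = -1 - 173 = -174)
s(-2)*h + 483 = 0*(-174) + 483 = 0 + 483 = 483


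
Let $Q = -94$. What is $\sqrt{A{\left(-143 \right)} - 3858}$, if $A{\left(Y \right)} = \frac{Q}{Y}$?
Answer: $\frac{20 i \sqrt{197197}}{143} \approx 62.107 i$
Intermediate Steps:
$A{\left(Y \right)} = - \frac{94}{Y}$
$\sqrt{A{\left(-143 \right)} - 3858} = \sqrt{- \frac{94}{-143} - 3858} = \sqrt{\left(-94\right) \left(- \frac{1}{143}\right) - 3858} = \sqrt{\frac{94}{143} - 3858} = \sqrt{- \frac{551600}{143}} = \frac{20 i \sqrt{197197}}{143}$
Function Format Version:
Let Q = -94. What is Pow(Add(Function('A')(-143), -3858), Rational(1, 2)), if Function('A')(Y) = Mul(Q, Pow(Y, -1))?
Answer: Mul(Rational(20, 143), I, Pow(197197, Rational(1, 2))) ≈ Mul(62.107, I)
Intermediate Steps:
Function('A')(Y) = Mul(-94, Pow(Y, -1))
Pow(Add(Function('A')(-143), -3858), Rational(1, 2)) = Pow(Add(Mul(-94, Pow(-143, -1)), -3858), Rational(1, 2)) = Pow(Add(Mul(-94, Rational(-1, 143)), -3858), Rational(1, 2)) = Pow(Add(Rational(94, 143), -3858), Rational(1, 2)) = Pow(Rational(-551600, 143), Rational(1, 2)) = Mul(Rational(20, 143), I, Pow(197197, Rational(1, 2)))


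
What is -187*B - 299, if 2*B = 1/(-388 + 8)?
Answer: -227053/760 ≈ -298.75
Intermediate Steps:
B = -1/760 (B = 1/(2*(-388 + 8)) = (1/2)/(-380) = (1/2)*(-1/380) = -1/760 ≈ -0.0013158)
-187*B - 299 = -187*(-1/760) - 299 = 187/760 - 299 = -227053/760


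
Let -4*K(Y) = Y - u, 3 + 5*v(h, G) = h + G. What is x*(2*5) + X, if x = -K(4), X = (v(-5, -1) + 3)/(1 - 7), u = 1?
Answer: 73/10 ≈ 7.3000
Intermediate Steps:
v(h, G) = -⅗ + G/5 + h/5 (v(h, G) = -⅗ + (h + G)/5 = -⅗ + (G + h)/5 = -⅗ + (G/5 + h/5) = -⅗ + G/5 + h/5)
K(Y) = ¼ - Y/4 (K(Y) = -(Y - 1*1)/4 = -(Y - 1)/4 = -(-1 + Y)/4 = ¼ - Y/4)
X = -⅕ (X = ((-⅗ + (⅕)*(-1) + (⅕)*(-5)) + 3)/(1 - 7) = ((-⅗ - ⅕ - 1) + 3)/(-6) = (-9/5 + 3)*(-⅙) = (6/5)*(-⅙) = -⅕ ≈ -0.20000)
x = ¾ (x = -(¼ - ¼*4) = -(¼ - 1) = -1*(-¾) = ¾ ≈ 0.75000)
x*(2*5) + X = 3*(2*5)/4 - ⅕ = (¾)*10 - ⅕ = 15/2 - ⅕ = 73/10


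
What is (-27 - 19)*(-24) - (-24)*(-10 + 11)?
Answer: 1128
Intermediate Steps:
(-27 - 19)*(-24) - (-24)*(-10 + 11) = -46*(-24) - (-24) = 1104 - 1*(-24) = 1104 + 24 = 1128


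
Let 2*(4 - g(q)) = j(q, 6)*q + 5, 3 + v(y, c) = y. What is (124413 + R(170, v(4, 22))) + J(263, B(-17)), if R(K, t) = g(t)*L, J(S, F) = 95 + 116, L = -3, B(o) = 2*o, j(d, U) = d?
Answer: 124621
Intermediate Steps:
v(y, c) = -3 + y
g(q) = 3/2 - q²/2 (g(q) = 4 - (q*q + 5)/2 = 4 - (q² + 5)/2 = 4 - (5 + q²)/2 = 4 + (-5/2 - q²/2) = 3/2 - q²/2)
J(S, F) = 211
R(K, t) = -9/2 + 3*t²/2 (R(K, t) = (3/2 - t²/2)*(-3) = -9/2 + 3*t²/2)
(124413 + R(170, v(4, 22))) + J(263, B(-17)) = (124413 + (-9/2 + 3*(-3 + 4)²/2)) + 211 = (124413 + (-9/2 + (3/2)*1²)) + 211 = (124413 + (-9/2 + (3/2)*1)) + 211 = (124413 + (-9/2 + 3/2)) + 211 = (124413 - 3) + 211 = 124410 + 211 = 124621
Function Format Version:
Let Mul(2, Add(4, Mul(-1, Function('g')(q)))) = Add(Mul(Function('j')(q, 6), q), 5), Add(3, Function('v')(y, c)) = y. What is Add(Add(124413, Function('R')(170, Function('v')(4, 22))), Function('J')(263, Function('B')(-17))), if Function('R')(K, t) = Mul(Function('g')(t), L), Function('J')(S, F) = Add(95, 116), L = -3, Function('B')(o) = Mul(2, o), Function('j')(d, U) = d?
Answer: 124621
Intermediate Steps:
Function('v')(y, c) = Add(-3, y)
Function('g')(q) = Add(Rational(3, 2), Mul(Rational(-1, 2), Pow(q, 2))) (Function('g')(q) = Add(4, Mul(Rational(-1, 2), Add(Mul(q, q), 5))) = Add(4, Mul(Rational(-1, 2), Add(Pow(q, 2), 5))) = Add(4, Mul(Rational(-1, 2), Add(5, Pow(q, 2)))) = Add(4, Add(Rational(-5, 2), Mul(Rational(-1, 2), Pow(q, 2)))) = Add(Rational(3, 2), Mul(Rational(-1, 2), Pow(q, 2))))
Function('J')(S, F) = 211
Function('R')(K, t) = Add(Rational(-9, 2), Mul(Rational(3, 2), Pow(t, 2))) (Function('R')(K, t) = Mul(Add(Rational(3, 2), Mul(Rational(-1, 2), Pow(t, 2))), -3) = Add(Rational(-9, 2), Mul(Rational(3, 2), Pow(t, 2))))
Add(Add(124413, Function('R')(170, Function('v')(4, 22))), Function('J')(263, Function('B')(-17))) = Add(Add(124413, Add(Rational(-9, 2), Mul(Rational(3, 2), Pow(Add(-3, 4), 2)))), 211) = Add(Add(124413, Add(Rational(-9, 2), Mul(Rational(3, 2), Pow(1, 2)))), 211) = Add(Add(124413, Add(Rational(-9, 2), Mul(Rational(3, 2), 1))), 211) = Add(Add(124413, Add(Rational(-9, 2), Rational(3, 2))), 211) = Add(Add(124413, -3), 211) = Add(124410, 211) = 124621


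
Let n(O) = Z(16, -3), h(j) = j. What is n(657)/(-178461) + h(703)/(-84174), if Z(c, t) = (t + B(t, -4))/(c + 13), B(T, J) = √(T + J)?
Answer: -404225765/48403501134 - I*√7/5175369 ≈ -0.0083512 - 5.1122e-7*I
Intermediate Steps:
B(T, J) = √(J + T)
Z(c, t) = (t + √(-4 + t))/(13 + c) (Z(c, t) = (t + √(-4 + t))/(c + 13) = (t + √(-4 + t))/(13 + c))
n(O) = -3/29 + I*√7/29 (n(O) = (-3 + √(-4 - 3))/(13 + 16) = (-3 + √(-7))/29 = (-3 + I*√7)/29 = -3/29 + I*√7/29)
n(657)/(-178461) + h(703)/(-84174) = (-3/29 + I*√7/29)/(-178461) + 703/(-84174) = (-3/29 + I*√7/29)*(-1/178461) + 703*(-1/84174) = (1/1725123 - I*√7/5175369) - 703/84174 = -404225765/48403501134 - I*√7/5175369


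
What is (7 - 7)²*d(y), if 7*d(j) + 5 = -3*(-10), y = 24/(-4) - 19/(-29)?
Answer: 0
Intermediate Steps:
y = -155/29 (y = 24*(-¼) - 19*(-1/29) = -6 + 19/29 = -155/29 ≈ -5.3448)
d(j) = 25/7 (d(j) = -5/7 + (-3*(-10))/7 = -5/7 + (⅐)*30 = -5/7 + 30/7 = 25/7)
(7 - 7)²*d(y) = (7 - 7)²*(25/7) = 0²*(25/7) = 0*(25/7) = 0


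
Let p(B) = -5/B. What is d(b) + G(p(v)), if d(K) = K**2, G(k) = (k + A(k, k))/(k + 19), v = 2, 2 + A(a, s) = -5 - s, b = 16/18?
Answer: 326/891 ≈ 0.36588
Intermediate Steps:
b = 8/9 (b = 16*(1/18) = 8/9 ≈ 0.88889)
A(a, s) = -7 - s (A(a, s) = -2 + (-5 - s) = -7 - s)
G(k) = -7/(19 + k) (G(k) = (k + (-7 - k))/(k + 19) = -7/(19 + k))
d(b) + G(p(v)) = (8/9)**2 - 7/(19 - 5/2) = 64/81 - 7/(19 - 5*1/2) = 64/81 - 7/(19 - 5/2) = 64/81 - 7/33/2 = 64/81 - 7*2/33 = 64/81 - 14/33 = 326/891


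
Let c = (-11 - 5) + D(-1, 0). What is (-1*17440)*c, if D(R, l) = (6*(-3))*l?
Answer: 279040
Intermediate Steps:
D(R, l) = -18*l
c = -16 (c = (-11 - 5) - 18*0 = -16 + 0 = -16)
(-1*17440)*c = -1*17440*(-16) = -17440*(-16) = 279040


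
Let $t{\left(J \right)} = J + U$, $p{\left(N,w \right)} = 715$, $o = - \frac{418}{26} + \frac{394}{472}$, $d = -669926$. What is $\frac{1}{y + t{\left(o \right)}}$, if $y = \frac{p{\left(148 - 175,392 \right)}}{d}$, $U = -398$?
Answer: $- \frac{1027666484}{424676232211} \approx -0.0024199$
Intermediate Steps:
$o = - \frac{46763}{3068}$ ($o = \left(-418\right) \frac{1}{26} + 394 \cdot \frac{1}{472} = - \frac{209}{13} + \frac{197}{236} = - \frac{46763}{3068} \approx -15.242$)
$y = - \frac{715}{669926}$ ($y = \frac{715}{-669926} = 715 \left(- \frac{1}{669926}\right) = - \frac{715}{669926} \approx -0.0010673$)
$t{\left(J \right)} = -398 + J$ ($t{\left(J \right)} = J - 398 = -398 + J$)
$\frac{1}{y + t{\left(o \right)}} = \frac{1}{- \frac{715}{669926} - \frac{1267827}{3068}} = \frac{1}{- \frac{424676232211}{1027666484}} = - \frac{1027666484}{424676232211}$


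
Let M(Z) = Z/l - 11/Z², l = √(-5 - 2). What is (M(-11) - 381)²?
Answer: 122995407/847 - 8384*I*√7/7 ≈ 1.4521e+5 - 3168.9*I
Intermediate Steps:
l = I*√7 (l = √(-7) = I*√7 ≈ 2.6458*I)
M(Z) = -11/Z² - I*Z*√7/7 (M(Z) = Z/((I*√7)) - 11/Z² = Z*(-I*√7/7) - 11/Z² = -I*Z*√7/7 - 11/Z² = -11/Z² - I*Z*√7/7)
(M(-11) - 381)² = ((-11/(-11)² - ⅐*I*(-11)*√7) - 381)² = ((-11*1/121 + 11*I*√7/7) - 381)² = ((-1/11 + 11*I*√7/7) - 381)² = (-4192/11 + 11*I*√7/7)²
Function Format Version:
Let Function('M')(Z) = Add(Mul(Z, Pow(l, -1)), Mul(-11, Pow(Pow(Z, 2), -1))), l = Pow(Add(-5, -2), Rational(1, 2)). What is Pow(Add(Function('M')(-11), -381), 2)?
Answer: Add(Rational(122995407, 847), Mul(Rational(-8384, 7), I, Pow(7, Rational(1, 2)))) ≈ Add(1.4521e+5, Mul(-3168.9, I))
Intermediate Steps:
l = Mul(I, Pow(7, Rational(1, 2))) (l = Pow(-7, Rational(1, 2)) = Mul(I, Pow(7, Rational(1, 2))) ≈ Mul(2.6458, I))
Function('M')(Z) = Add(Mul(-11, Pow(Z, -2)), Mul(Rational(-1, 7), I, Z, Pow(7, Rational(1, 2)))) (Function('M')(Z) = Add(Mul(Z, Pow(Mul(I, Pow(7, Rational(1, 2))), -1)), Mul(-11, Pow(Pow(Z, 2), -1))) = Add(Mul(Z, Mul(Rational(-1, 7), I, Pow(7, Rational(1, 2)))), Mul(-11, Pow(Z, -2))) = Add(Mul(Rational(-1, 7), I, Z, Pow(7, Rational(1, 2))), Mul(-11, Pow(Z, -2))) = Add(Mul(-11, Pow(Z, -2)), Mul(Rational(-1, 7), I, Z, Pow(7, Rational(1, 2)))))
Pow(Add(Function('M')(-11), -381), 2) = Pow(Add(Add(Mul(-11, Pow(-11, -2)), Mul(Rational(-1, 7), I, -11, Pow(7, Rational(1, 2)))), -381), 2) = Pow(Add(Add(Mul(-11, Rational(1, 121)), Mul(Rational(11, 7), I, Pow(7, Rational(1, 2)))), -381), 2) = Pow(Add(Add(Rational(-1, 11), Mul(Rational(11, 7), I, Pow(7, Rational(1, 2)))), -381), 2) = Pow(Add(Rational(-4192, 11), Mul(Rational(11, 7), I, Pow(7, Rational(1, 2)))), 2)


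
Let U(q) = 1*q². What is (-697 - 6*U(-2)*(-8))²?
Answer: 255025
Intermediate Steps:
U(q) = q²
(-697 - 6*U(-2)*(-8))² = (-697 - 6*(-2)²*(-8))² = (-697 - 6*4*(-8))² = (-697 - 24*(-8))² = (-697 + 192)² = (-505)² = 255025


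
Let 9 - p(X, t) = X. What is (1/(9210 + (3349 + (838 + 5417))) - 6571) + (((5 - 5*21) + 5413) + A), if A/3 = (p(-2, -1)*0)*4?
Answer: -23668011/18814 ≈ -1258.0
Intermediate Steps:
p(X, t) = 9 - X
A = 0 (A = 3*(((9 - 1*(-2))*0)*4) = 3*(((9 + 2)*0)*4) = 3*((11*0)*4) = 3*(0*4) = 3*0 = 0)
(1/(9210 + (3349 + (838 + 5417))) - 6571) + (((5 - 5*21) + 5413) + A) = (1/(9210 + (3349 + (838 + 5417))) - 6571) + (((5 - 5*21) + 5413) + 0) = (1/(9210 + (3349 + 6255)) - 6571) + (((5 - 105) + 5413) + 0) = (1/(9210 + 9604) - 6571) + ((-100 + 5413) + 0) = (1/18814 - 6571) + (5313 + 0) = (1/18814 - 6571) + 5313 = -123626793/18814 + 5313 = -23668011/18814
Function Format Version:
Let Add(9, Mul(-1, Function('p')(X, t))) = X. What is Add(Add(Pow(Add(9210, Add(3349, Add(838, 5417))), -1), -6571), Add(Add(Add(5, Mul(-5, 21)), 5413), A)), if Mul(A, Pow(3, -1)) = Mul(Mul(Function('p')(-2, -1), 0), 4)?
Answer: Rational(-23668011, 18814) ≈ -1258.0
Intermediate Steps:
Function('p')(X, t) = Add(9, Mul(-1, X))
A = 0 (A = Mul(3, Mul(Mul(Add(9, Mul(-1, -2)), 0), 4)) = Mul(3, Mul(Mul(Add(9, 2), 0), 4)) = Mul(3, Mul(Mul(11, 0), 4)) = Mul(3, Mul(0, 4)) = Mul(3, 0) = 0)
Add(Add(Pow(Add(9210, Add(3349, Add(838, 5417))), -1), -6571), Add(Add(Add(5, Mul(-5, 21)), 5413), A)) = Add(Add(Pow(Add(9210, Add(3349, Add(838, 5417))), -1), -6571), Add(Add(Add(5, Mul(-5, 21)), 5413), 0)) = Add(Add(Pow(Add(9210, Add(3349, 6255)), -1), -6571), Add(Add(Add(5, -105), 5413), 0)) = Add(Add(Pow(Add(9210, 9604), -1), -6571), Add(Add(-100, 5413), 0)) = Add(Add(Pow(18814, -1), -6571), Add(5313, 0)) = Add(Add(Rational(1, 18814), -6571), 5313) = Add(Rational(-123626793, 18814), 5313) = Rational(-23668011, 18814)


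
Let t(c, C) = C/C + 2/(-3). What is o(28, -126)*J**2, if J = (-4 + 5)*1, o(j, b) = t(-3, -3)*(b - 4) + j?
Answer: -46/3 ≈ -15.333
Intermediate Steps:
t(c, C) = 1/3 (t(c, C) = 1 + 2*(-1/3) = 1 - 2/3 = 1/3)
o(j, b) = -4/3 + j + b/3 (o(j, b) = (b - 4)/3 + j = (-4 + b)/3 + j = (-4/3 + b/3) + j = -4/3 + j + b/3)
J = 1 (J = 1*1 = 1)
o(28, -126)*J**2 = (-4/3 + 28 + (1/3)*(-126))*1**2 = (-4/3 + 28 - 42)*1 = -46/3*1 = -46/3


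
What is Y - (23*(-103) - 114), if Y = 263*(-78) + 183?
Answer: -17848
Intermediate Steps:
Y = -20331 (Y = -20514 + 183 = -20331)
Y - (23*(-103) - 114) = -20331 - (23*(-103) - 114) = -20331 - (-2369 - 114) = -20331 - 1*(-2483) = -20331 + 2483 = -17848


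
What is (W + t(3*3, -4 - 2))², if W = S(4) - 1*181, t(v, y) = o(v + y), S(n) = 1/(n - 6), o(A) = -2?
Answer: 134689/4 ≈ 33672.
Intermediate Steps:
S(n) = 1/(-6 + n)
t(v, y) = -2
W = -363/2 (W = 1/(-6 + 4) - 1*181 = 1/(-2) - 181 = -½ - 181 = -363/2 ≈ -181.50)
(W + t(3*3, -4 - 2))² = (-363/2 - 2)² = (-367/2)² = 134689/4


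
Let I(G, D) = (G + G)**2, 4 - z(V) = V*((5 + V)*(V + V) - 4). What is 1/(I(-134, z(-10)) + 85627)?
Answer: 1/157451 ≈ 6.3512e-6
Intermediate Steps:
z(V) = 4 - V*(-4 + 2*V*(5 + V)) (z(V) = 4 - V*((5 + V)*(V + V) - 4) = 4 - V*((5 + V)*(2*V) - 4) = 4 - V*(2*V*(5 + V) - 4) = 4 - V*(-4 + 2*V*(5 + V)))
I(G, D) = 4*G**2 (I(G, D) = (2*G)**2 = 4*G**2)
1/(I(-134, z(-10)) + 85627) = 1/(4*(-134)**2 + 85627) = 1/(4*17956 + 85627) = 1/(71824 + 85627) = 1/157451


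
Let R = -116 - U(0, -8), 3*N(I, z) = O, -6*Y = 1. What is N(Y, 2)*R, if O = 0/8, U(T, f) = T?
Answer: 0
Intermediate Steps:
Y = -1/6 (Y = -1/6*1 = -1/6 ≈ -0.16667)
O = 0 (O = 0*(1/8) = 0)
N(I, z) = 0 (N(I, z) = (1/3)*0 = 0)
R = -116 (R = -116 - 1*0 = -116 + 0 = -116)
N(Y, 2)*R = 0*(-116) = 0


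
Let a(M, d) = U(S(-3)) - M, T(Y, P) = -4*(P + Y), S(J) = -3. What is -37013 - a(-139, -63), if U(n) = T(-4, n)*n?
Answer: -37068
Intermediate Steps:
T(Y, P) = -4*P - 4*Y
U(n) = n*(16 - 4*n) (U(n) = (-4*n - 4*(-4))*n = (-4*n + 16)*n = (16 - 4*n)*n = n*(16 - 4*n))
a(M, d) = -84 - M (a(M, d) = 4*(-3)*(4 - 1*(-3)) - M = 4*(-3)*(4 + 3) - M = 4*(-3)*7 - M = -84 - M)
-37013 - a(-139, -63) = -37013 - (-84 - 1*(-139)) = -37013 - (-84 + 139) = -37013 - 1*55 = -37013 - 55 = -37068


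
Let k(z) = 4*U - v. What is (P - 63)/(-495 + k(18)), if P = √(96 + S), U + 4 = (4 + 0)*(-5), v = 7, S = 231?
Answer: 63/598 - √327/598 ≈ 0.075112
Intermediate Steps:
U = -24 (U = -4 + (4 + 0)*(-5) = -4 + 4*(-5) = -4 - 20 = -24)
P = √327 (P = √(96 + 231) = √327 ≈ 18.083)
k(z) = -103 (k(z) = 4*(-24) - 1*7 = -96 - 7 = -103)
(P - 63)/(-495 + k(18)) = (√327 - 63)/(-495 - 103) = (-63 + √327)/(-598) = (-63 + √327)*(-1/598) = 63/598 - √327/598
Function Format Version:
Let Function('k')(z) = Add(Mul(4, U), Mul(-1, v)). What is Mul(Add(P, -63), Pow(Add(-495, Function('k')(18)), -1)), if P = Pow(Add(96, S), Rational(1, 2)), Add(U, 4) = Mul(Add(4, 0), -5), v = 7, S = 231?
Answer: Add(Rational(63, 598), Mul(Rational(-1, 598), Pow(327, Rational(1, 2)))) ≈ 0.075112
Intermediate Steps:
U = -24 (U = Add(-4, Mul(Add(4, 0), -5)) = Add(-4, Mul(4, -5)) = Add(-4, -20) = -24)
P = Pow(327, Rational(1, 2)) (P = Pow(Add(96, 231), Rational(1, 2)) = Pow(327, Rational(1, 2)) ≈ 18.083)
Function('k')(z) = -103 (Function('k')(z) = Add(Mul(4, -24), Mul(-1, 7)) = Add(-96, -7) = -103)
Mul(Add(P, -63), Pow(Add(-495, Function('k')(18)), -1)) = Mul(Add(Pow(327, Rational(1, 2)), -63), Pow(Add(-495, -103), -1)) = Mul(Add(-63, Pow(327, Rational(1, 2))), Pow(-598, -1)) = Mul(Add(-63, Pow(327, Rational(1, 2))), Rational(-1, 598)) = Add(Rational(63, 598), Mul(Rational(-1, 598), Pow(327, Rational(1, 2))))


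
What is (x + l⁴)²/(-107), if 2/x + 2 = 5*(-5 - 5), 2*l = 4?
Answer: -172225/72332 ≈ -2.3810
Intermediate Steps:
l = 2 (l = (½)*4 = 2)
x = -1/26 (x = 2/(-2 + 5*(-5 - 5)) = 2/(-2 + 5*(-10)) = 2/(-2 - 50) = 2/(-52) = 2*(-1/52) = -1/26 ≈ -0.038462)
(x + l⁴)²/(-107) = (-1/26 + 2⁴)²/(-107) = (-1/26 + 16)²*(-1/107) = (415/26)²*(-1/107) = (172225/676)*(-1/107) = -172225/72332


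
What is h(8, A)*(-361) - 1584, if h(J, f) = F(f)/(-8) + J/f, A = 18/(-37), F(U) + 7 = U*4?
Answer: 10519493/2664 ≈ 3948.8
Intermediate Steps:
F(U) = -7 + 4*U (F(U) = -7 + U*4 = -7 + 4*U)
A = -18/37 (A = 18*(-1/37) = -18/37 ≈ -0.48649)
h(J, f) = 7/8 - f/2 + J/f (h(J, f) = (-7 + 4*f)/(-8) + J/f = (-7 + 4*f)*(-⅛) + J/f = (7/8 - f/2) + J/f = 7/8 - f/2 + J/f)
h(8, A)*(-361) - 1584 = (7/8 - ½*(-18/37) + 8/(-18/37))*(-361) - 1584 = (7/8 + 9/37 + 8*(-37/18))*(-361) - 1584 = (7/8 + 9/37 - 148/9)*(-361) - 1584 = -40829/2664*(-361) - 1584 = 14739269/2664 - 1584 = 10519493/2664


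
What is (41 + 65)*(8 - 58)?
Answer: -5300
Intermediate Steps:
(41 + 65)*(8 - 58) = 106*(-50) = -5300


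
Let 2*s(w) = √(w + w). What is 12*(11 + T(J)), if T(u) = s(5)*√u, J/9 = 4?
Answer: 132 + 36*√10 ≈ 245.84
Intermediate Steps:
J = 36 (J = 9*4 = 36)
s(w) = √2*√w/2 (s(w) = √(w + w)/2 = √(2*w)/2 = (√2*√w)/2 = √2*√w/2)
T(u) = √10*√u/2 (T(u) = (√2*√5/2)*√u = (√10/2)*√u = √10*√u/2)
12*(11 + T(J)) = 12*(11 + √10*√36/2) = 12*(11 + (½)*√10*6) = 12*(11 + 3*√10) = 132 + 36*√10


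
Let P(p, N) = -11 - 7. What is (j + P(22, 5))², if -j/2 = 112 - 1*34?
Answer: 30276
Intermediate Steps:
P(p, N) = -18
j = -156 (j = -2*(112 - 1*34) = -2*(112 - 34) = -2*78 = -156)
(j + P(22, 5))² = (-156 - 18)² = (-174)² = 30276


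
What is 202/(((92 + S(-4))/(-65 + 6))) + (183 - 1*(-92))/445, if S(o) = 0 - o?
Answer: -527711/4272 ≈ -123.53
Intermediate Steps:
S(o) = -o
202/(((92 + S(-4))/(-65 + 6))) + (183 - 1*(-92))/445 = 202/(((92 - 1*(-4))/(-65 + 6))) + (183 - 1*(-92))/445 = 202/(((92 + 4)/(-59))) + (183 + 92)*(1/445) = 202/((96*(-1/59))) + 275*(1/445) = 202/(-96/59) + 55/89 = 202*(-59/96) + 55/89 = -5959/48 + 55/89 = -527711/4272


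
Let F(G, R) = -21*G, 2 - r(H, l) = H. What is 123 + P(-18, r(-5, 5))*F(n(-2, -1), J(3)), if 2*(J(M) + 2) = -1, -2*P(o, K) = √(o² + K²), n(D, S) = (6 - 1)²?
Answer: 123 + 525*√373/2 ≈ 5192.7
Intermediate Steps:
r(H, l) = 2 - H
n(D, S) = 25 (n(D, S) = 5² = 25)
P(o, K) = -√(K² + o²)/2 (P(o, K) = -√(o² + K²)/2 = -√(K² + o²)/2)
J(M) = -5/2 (J(M) = -2 + (½)*(-1) = -2 - ½ = -5/2)
123 + P(-18, r(-5, 5))*F(n(-2, -1), J(3)) = 123 + (-√((2 - 1*(-5))² + (-18)²)/2)*(-21*25) = 123 - √((2 + 5)² + 324)/2*(-525) = 123 - √(7² + 324)/2*(-525) = 123 - √(49 + 324)/2*(-525) = 123 - √373/2*(-525) = 123 + 525*√373/2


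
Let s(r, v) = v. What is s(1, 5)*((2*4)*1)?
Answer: 40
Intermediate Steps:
s(1, 5)*((2*4)*1) = 5*((2*4)*1) = 5*(8*1) = 5*8 = 40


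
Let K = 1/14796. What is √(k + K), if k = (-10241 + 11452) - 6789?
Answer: I*√33920687757/2466 ≈ 74.686*I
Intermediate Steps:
K = 1/14796 ≈ 6.7586e-5
k = -5578 (k = 1211 - 6789 = -5578)
√(k + K) = √(-5578 + 1/14796) = √(-82532087/14796) = I*√33920687757/2466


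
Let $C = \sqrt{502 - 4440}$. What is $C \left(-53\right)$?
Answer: $- 53 i \sqrt{3938} \approx - 3325.9 i$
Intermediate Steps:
$C = i \sqrt{3938}$ ($C = \sqrt{-3938} = i \sqrt{3938} \approx 62.753 i$)
$C \left(-53\right) = i \sqrt{3938} \left(-53\right) = - 53 i \sqrt{3938}$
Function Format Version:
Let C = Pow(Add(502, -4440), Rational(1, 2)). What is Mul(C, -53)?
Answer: Mul(-53, I, Pow(3938, Rational(1, 2))) ≈ Mul(-3325.9, I)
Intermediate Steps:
C = Mul(I, Pow(3938, Rational(1, 2))) (C = Pow(-3938, Rational(1, 2)) = Mul(I, Pow(3938, Rational(1, 2))) ≈ Mul(62.753, I))
Mul(C, -53) = Mul(Mul(I, Pow(3938, Rational(1, 2))), -53) = Mul(-53, I, Pow(3938, Rational(1, 2)))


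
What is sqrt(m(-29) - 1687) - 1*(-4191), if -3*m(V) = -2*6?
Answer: 4191 + 3*I*sqrt(187) ≈ 4191.0 + 41.024*I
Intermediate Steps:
m(V) = 4 (m(V) = -(-2)*6/3 = -1/3*(-12) = 4)
sqrt(m(-29) - 1687) - 1*(-4191) = sqrt(4 - 1687) - 1*(-4191) = sqrt(-1683) + 4191 = 3*I*sqrt(187) + 4191 = 4191 + 3*I*sqrt(187)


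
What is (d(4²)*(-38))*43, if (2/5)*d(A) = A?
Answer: -65360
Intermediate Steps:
d(A) = 5*A/2
(d(4²)*(-38))*43 = (((5/2)*4²)*(-38))*43 = (((5/2)*16)*(-38))*43 = (40*(-38))*43 = -1520*43 = -65360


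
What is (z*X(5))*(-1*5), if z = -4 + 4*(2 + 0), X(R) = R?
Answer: -100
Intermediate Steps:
z = 4 (z = -4 + 4*2 = -4 + 8 = 4)
(z*X(5))*(-1*5) = (4*5)*(-1*5) = 20*(-5) = -100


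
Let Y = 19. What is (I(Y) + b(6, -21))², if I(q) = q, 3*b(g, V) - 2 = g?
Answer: 4225/9 ≈ 469.44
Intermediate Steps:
b(g, V) = ⅔ + g/3
(I(Y) + b(6, -21))² = (19 + (⅔ + (⅓)*6))² = (19 + (⅔ + 2))² = (19 + 8/3)² = (65/3)² = 4225/9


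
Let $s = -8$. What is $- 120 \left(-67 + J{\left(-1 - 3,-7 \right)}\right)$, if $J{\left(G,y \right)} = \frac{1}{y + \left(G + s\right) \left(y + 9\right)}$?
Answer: $\frac{249360}{31} \approx 8043.9$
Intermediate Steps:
$J{\left(G,y \right)} = \frac{1}{y + \left(-8 + G\right) \left(9 + y\right)}$ ($J{\left(G,y \right)} = \frac{1}{y + \left(G - 8\right) \left(y + 9\right)} = \frac{1}{y + \left(-8 + G\right) \left(9 + y\right)}$)
$- 120 \left(-67 + J{\left(-1 - 3,-7 \right)}\right) = - 120 \left(-67 + \frac{1}{-72 - -49 + 9 \left(-1 - 3\right) + \left(-1 - 3\right) \left(-7\right)}\right) = - 120 \left(-67 + \frac{1}{-72 + 49 + 9 \left(-4\right) - -28}\right) = - 120 \left(-67 + \frac{1}{-72 + 49 - 36 + 28}\right) = - 120 \left(-67 + \frac{1}{-31}\right) = - 120 \left(-67 - \frac{1}{31}\right) = \left(-120\right) \left(- \frac{2078}{31}\right) = \frac{249360}{31}$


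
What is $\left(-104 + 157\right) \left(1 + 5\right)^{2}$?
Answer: $1908$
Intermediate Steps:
$\left(-104 + 157\right) \left(1 + 5\right)^{2} = 53 \cdot 6^{2} = 53 \cdot 36 = 1908$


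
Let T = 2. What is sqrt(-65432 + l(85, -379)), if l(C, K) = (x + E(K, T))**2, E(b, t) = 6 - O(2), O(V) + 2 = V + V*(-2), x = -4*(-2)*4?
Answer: 2*I*sqrt(15917) ≈ 252.33*I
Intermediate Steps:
x = 32 (x = 8*4 = 32)
O(V) = -2 - V (O(V) = -2 + (V + V*(-2)) = -2 + (V - 2*V) = -2 - V)
E(b, t) = 10 (E(b, t) = 6 - (-2 - 1*2) = 6 - (-2 - 2) = 6 - 1*(-4) = 6 + 4 = 10)
l(C, K) = 1764 (l(C, K) = (32 + 10)**2 = 42**2 = 1764)
sqrt(-65432 + l(85, -379)) = sqrt(-65432 + 1764) = sqrt(-63668) = 2*I*sqrt(15917)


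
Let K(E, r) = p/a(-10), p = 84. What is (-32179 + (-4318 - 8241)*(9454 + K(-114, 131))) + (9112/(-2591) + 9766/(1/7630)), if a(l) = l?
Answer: -571897087737/12955 ≈ -4.4145e+7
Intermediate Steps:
K(E, r) = -42/5 (K(E, r) = 84/(-10) = 84*(-1/10) = -42/5)
(-32179 + (-4318 - 8241)*(9454 + K(-114, 131))) + (9112/(-2591) + 9766/(1/7630)) = (-32179 + (-4318 - 8241)*(9454 - 42/5)) + (9112/(-2591) + 9766/(1/7630)) = (-32179 - 12559*47228/5) + (9112*(-1/2591) + 9766/(1/7630)) = (-32179 - 593136452/5) + (-9112/2591 + 9766*7630) = -593297347/5 + (-9112/2591 + 74514580) = -593297347/5 + 193067267668/2591 = -571897087737/12955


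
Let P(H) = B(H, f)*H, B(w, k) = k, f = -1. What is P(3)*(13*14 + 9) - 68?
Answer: -641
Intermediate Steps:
P(H) = -H
P(3)*(13*14 + 9) - 68 = (-1*3)*(13*14 + 9) - 68 = -3*(182 + 9) - 68 = -3*191 - 68 = -573 - 68 = -641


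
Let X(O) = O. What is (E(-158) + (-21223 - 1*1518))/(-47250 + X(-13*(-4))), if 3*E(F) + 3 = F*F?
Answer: 21631/70797 ≈ 0.30554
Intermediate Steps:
E(F) = -1 + F**2/3 (E(F) = -1 + (F*F)/3 = -1 + F**2/3)
(E(-158) + (-21223 - 1*1518))/(-47250 + X(-13*(-4))) = ((-1 + (1/3)*(-158)**2) + (-21223 - 1*1518))/(-47250 - 13*(-4)) = ((-1 + (1/3)*24964) + (-21223 - 1518))/(-47250 + 52) = ((-1 + 24964/3) - 22741)/(-47198) = (24961/3 - 22741)*(-1/47198) = -43262/3*(-1/47198) = 21631/70797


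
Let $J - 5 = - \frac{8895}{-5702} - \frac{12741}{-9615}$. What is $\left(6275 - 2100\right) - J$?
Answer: $\frac{76153649831}{18274910} \approx 4167.1$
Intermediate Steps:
$J = \frac{144099419}{18274910}$ ($J = 5 - \left(- \frac{8895}{5702} - \frac{4247}{3205}\right) = 5 - - \frac{52724869}{18274910} = 5 + \left(\frac{8895}{5702} + \frac{4247}{3205}\right) = 5 + \frac{52724869}{18274910} = \frac{144099419}{18274910} \approx 7.8851$)
$\left(6275 - 2100\right) - J = \left(6275 - 2100\right) - \frac{144099419}{18274910} = 4175 - \frac{144099419}{18274910} = \frac{76153649831}{18274910}$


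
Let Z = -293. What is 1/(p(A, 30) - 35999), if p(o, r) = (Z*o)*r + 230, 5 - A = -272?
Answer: -1/2470599 ≈ -4.0476e-7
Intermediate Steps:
A = 277 (A = 5 - 1*(-272) = 5 + 272 = 277)
p(o, r) = 230 - 293*o*r (p(o, r) = (-293*o)*r + 230 = -293*o*r + 230 = 230 - 293*o*r)
1/(p(A, 30) - 35999) = 1/((230 - 293*277*30) - 35999) = 1/((230 - 2434830) - 35999) = 1/(-2434600 - 35999) = 1/(-2470599) = -1/2470599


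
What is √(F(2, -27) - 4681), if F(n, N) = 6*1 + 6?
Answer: I*√4669 ≈ 68.33*I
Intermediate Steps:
F(n, N) = 12 (F(n, N) = 6 + 6 = 12)
√(F(2, -27) - 4681) = √(12 - 4681) = √(-4669) = I*√4669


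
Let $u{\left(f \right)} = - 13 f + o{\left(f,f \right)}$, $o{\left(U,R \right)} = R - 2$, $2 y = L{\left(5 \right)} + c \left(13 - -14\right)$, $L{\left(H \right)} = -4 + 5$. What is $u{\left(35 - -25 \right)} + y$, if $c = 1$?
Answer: $-708$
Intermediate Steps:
$L{\left(H \right)} = 1$
$y = 14$ ($y = \frac{1 + 1 \left(13 - -14\right)}{2} = \frac{1 + 1 \left(13 + 14\right)}{2} = \frac{1 + 1 \cdot 27}{2} = \frac{1 + 27}{2} = \frac{1}{2} \cdot 28 = 14$)
$o{\left(U,R \right)} = -2 + R$
$u{\left(f \right)} = -2 - 12 f$ ($u{\left(f \right)} = - 13 f + \left(-2 + f\right) = -2 - 12 f$)
$u{\left(35 - -25 \right)} + y = \left(-2 - 12 \left(35 - -25\right)\right) + 14 = \left(-2 - 12 \left(35 + 25\right)\right) + 14 = \left(-2 - 720\right) + 14 = -722 + 14 = -708$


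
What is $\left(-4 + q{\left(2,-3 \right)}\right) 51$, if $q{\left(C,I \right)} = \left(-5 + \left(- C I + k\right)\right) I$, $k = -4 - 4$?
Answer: $867$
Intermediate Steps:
$k = -8$
$q{\left(C,I \right)} = I \left(-13 - C I\right)$ ($q{\left(C,I \right)} = \left(-5 + \left(- C I - 8\right)\right) I = \left(-5 - \left(8 + C I\right)\right) I = \left(-13 - C I\right) I = I \left(-13 - C I\right)$)
$\left(-4 + q{\left(2,-3 \right)}\right) 51 = \left(-4 - - 3 \left(13 + 2 \left(-3\right)\right)\right) 51 = \left(-4 - - 3 \left(13 - 6\right)\right) 51 = \left(-4 - \left(-3\right) 7\right) 51 = \left(-4 + 21\right) 51 = 17 \cdot 51 = 867$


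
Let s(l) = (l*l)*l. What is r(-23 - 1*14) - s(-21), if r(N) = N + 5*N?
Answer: 9039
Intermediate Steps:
r(N) = 6*N
s(l) = l**3 (s(l) = l**2*l = l**3)
r(-23 - 1*14) - s(-21) = 6*(-23 - 1*14) - 1*(-21)**3 = 6*(-23 - 14) - 1*(-9261) = 6*(-37) + 9261 = -222 + 9261 = 9039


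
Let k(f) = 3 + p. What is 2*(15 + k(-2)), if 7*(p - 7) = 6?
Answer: 362/7 ≈ 51.714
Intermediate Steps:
p = 55/7 (p = 7 + (1/7)*6 = 7 + 6/7 = 55/7 ≈ 7.8571)
k(f) = 76/7 (k(f) = 3 + 55/7 = 76/7)
2*(15 + k(-2)) = 2*(15 + 76/7) = 2*(181/7) = 362/7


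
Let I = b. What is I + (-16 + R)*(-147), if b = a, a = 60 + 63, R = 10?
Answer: 1005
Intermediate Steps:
a = 123
b = 123
I = 123
I + (-16 + R)*(-147) = 123 + (-16 + 10)*(-147) = 123 - 6*(-147) = 123 + 882 = 1005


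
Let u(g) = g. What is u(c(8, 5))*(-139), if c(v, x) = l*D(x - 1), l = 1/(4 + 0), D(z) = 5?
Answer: -695/4 ≈ -173.75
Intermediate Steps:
l = ¼ (l = 1/4 = ¼ ≈ 0.25000)
c(v, x) = 5/4 (c(v, x) = (¼)*5 = 5/4)
u(c(8, 5))*(-139) = (5/4)*(-139) = -695/4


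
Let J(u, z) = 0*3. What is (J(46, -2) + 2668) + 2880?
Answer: 5548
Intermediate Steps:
J(u, z) = 0
(J(46, -2) + 2668) + 2880 = (0 + 2668) + 2880 = 2668 + 2880 = 5548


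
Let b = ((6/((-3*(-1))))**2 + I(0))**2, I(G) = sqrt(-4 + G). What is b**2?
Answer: -112 + 384*I ≈ -112.0 + 384.0*I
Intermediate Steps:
b = (4 + 2*I)**2 (b = ((6/((-3*(-1))))**2 + sqrt(-4 + 0))**2 = ((6/3)**2 + sqrt(-4))**2 = ((6*(1/3))**2 + 2*I)**2 = (2**2 + 2*I)**2 = (4 + 2*I)**2 ≈ 12.0 + 16.0*I)
b**2 = (12 + 16*I)**2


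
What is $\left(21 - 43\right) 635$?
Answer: $-13970$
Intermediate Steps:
$\left(21 - 43\right) 635 = \left(-22\right) 635 = -13970$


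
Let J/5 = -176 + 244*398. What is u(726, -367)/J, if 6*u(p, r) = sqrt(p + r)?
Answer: sqrt(359)/2908080 ≈ 6.5154e-6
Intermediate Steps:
J = 484680 (J = 5*(-176 + 244*398) = 5*(-176 + 97112) = 5*96936 = 484680)
u(p, r) = sqrt(p + r)/6
u(726, -367)/J = (sqrt(726 - 367)/6)/484680 = (sqrt(359)/6)*(1/484680) = sqrt(359)/2908080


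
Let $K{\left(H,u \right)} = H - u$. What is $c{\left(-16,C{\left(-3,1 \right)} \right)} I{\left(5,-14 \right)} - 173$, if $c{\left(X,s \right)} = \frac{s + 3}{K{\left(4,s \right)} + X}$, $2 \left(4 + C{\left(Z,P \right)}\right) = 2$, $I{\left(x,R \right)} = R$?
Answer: $-173$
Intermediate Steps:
$C{\left(Z,P \right)} = -3$ ($C{\left(Z,P \right)} = -4 + \frac{1}{2} \cdot 2 = -4 + 1 = -3$)
$c{\left(X,s \right)} = \frac{3 + s}{4 + X - s}$ ($c{\left(X,s \right)} = \frac{s + 3}{\left(4 - s\right) + X} = \frac{3 + s}{4 + X - s}$)
$c{\left(-16,C{\left(-3,1 \right)} \right)} I{\left(5,-14 \right)} - 173 = \frac{3 - 3}{4 - 16 - -3} \left(-14\right) - 173 = \frac{1}{4 - 16 + 3} \cdot 0 \left(-14\right) - 173 = \frac{1}{-9} \cdot 0 \left(-14\right) - 173 = \left(- \frac{1}{9}\right) 0 \left(-14\right) - 173 = 0 \left(-14\right) - 173 = 0 - 173 = -173$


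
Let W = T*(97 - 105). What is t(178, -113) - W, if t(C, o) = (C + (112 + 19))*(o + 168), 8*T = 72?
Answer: 17067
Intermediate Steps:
T = 9 (T = (⅛)*72 = 9)
W = -72 (W = 9*(97 - 105) = 9*(-8) = -72)
t(C, o) = (131 + C)*(168 + o) (t(C, o) = (C + 131)*(168 + o) = (131 + C)*(168 + o))
t(178, -113) - W = (22008 + 131*(-113) + 168*178 + 178*(-113)) - 1*(-72) = (22008 - 14803 + 29904 - 20114) + 72 = 16995 + 72 = 17067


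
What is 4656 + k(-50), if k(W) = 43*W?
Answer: 2506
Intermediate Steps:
4656 + k(-50) = 4656 + 43*(-50) = 4656 - 2150 = 2506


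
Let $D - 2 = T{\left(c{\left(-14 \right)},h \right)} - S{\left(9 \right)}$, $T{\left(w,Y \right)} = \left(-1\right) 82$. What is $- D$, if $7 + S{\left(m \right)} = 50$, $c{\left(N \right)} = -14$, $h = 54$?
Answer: $123$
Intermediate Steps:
$S{\left(m \right)} = 43$ ($S{\left(m \right)} = -7 + 50 = 43$)
$T{\left(w,Y \right)} = -82$
$D = -123$ ($D = 2 - 125 = -123$)
$- D = \left(-1\right) \left(-123\right) = 123$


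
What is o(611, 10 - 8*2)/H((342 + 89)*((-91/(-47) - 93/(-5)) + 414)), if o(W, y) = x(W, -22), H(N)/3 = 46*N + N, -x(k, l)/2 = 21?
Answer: -5/3143714 ≈ -1.5905e-6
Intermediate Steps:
x(k, l) = -42 (x(k, l) = -2*21 = -42)
H(N) = 141*N (H(N) = 3*(46*N + N) = 3*(47*N) = 141*N)
o(W, y) = -42
o(611, 10 - 8*2)/H((342 + 89)*((-91/(-47) - 93/(-5)) + 414)) = -42*1/(141*(342 + 89)*((-91/(-47) - 93/(-5)) + 414)) = -42*1/(60771*((-91*(-1/47) - 93*(-⅕)) + 414)) = -42*1/(60771*((91/47 + 93/5) + 414)) = -42*1/(60771*(4826/235 + 414)) = -42/(141*(431*(102116/235))) = -42/(141*(44011996/235)) = -42/132035988/5 = -42*5/132035988 = -5/3143714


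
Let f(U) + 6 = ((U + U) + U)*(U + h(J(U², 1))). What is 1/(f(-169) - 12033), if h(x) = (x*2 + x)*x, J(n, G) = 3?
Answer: 1/59955 ≈ 1.6679e-5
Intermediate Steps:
h(x) = 3*x² (h(x) = (2*x + x)*x = (3*x)*x = 3*x²)
f(U) = -6 + 3*U*(27 + U) (f(U) = -6 + ((U + U) + U)*(U + 3*3²) = -6 + (2*U + U)*(U + 3*9) = -6 + (3*U)*(U + 27) = -6 + (3*U)*(27 + U) = -6 + 3*U*(27 + U))
1/(f(-169) - 12033) = 1/((-6 + 3*(-169)² + 81*(-169)) - 12033) = 1/((-6 + 3*28561 - 13689) - 12033) = 1/((-6 + 85683 - 13689) - 12033) = 1/(71988 - 12033) = 1/59955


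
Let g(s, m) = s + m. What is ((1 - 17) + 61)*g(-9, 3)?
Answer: -270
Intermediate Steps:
g(s, m) = m + s
((1 - 17) + 61)*g(-9, 3) = ((1 - 17) + 61)*(3 - 9) = (-16 + 61)*(-6) = 45*(-6) = -270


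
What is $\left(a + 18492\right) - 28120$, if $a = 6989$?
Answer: $-2639$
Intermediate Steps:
$\left(a + 18492\right) - 28120 = \left(6989 + 18492\right) - 28120 = 25481 - 28120 = -2639$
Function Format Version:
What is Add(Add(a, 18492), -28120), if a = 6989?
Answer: -2639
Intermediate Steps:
Add(Add(a, 18492), -28120) = Add(Add(6989, 18492), -28120) = Add(25481, -28120) = -2639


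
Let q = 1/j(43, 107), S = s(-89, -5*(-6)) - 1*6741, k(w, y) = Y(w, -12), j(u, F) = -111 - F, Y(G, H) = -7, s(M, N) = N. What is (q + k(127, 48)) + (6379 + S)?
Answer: -73903/218 ≈ -339.00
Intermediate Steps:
k(w, y) = -7
S = -6711 (S = -5*(-6) - 1*6741 = 30 - 6741 = -6711)
q = -1/218 (q = 1/(-111 - 1*107) = 1/(-111 - 107) = 1/(-218) = -1/218 ≈ -0.0045872)
(q + k(127, 48)) + (6379 + S) = (-1/218 - 7) + (6379 - 6711) = -1527/218 - 332 = -73903/218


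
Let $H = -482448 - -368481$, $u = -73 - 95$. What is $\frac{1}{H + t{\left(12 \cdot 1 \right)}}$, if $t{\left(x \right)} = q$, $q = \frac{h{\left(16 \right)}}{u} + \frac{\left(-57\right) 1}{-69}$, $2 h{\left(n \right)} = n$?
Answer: $- \frac{483}{55045685} \approx -8.7745 \cdot 10^{-6}$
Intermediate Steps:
$h{\left(n \right)} = \frac{n}{2}$
$u = -168$ ($u = -73 - 95 = -168$)
$q = \frac{376}{483}$ ($q = \frac{\frac{1}{2} \cdot 16}{-168} + \frac{\left(-57\right) 1}{-69} = 8 \left(- \frac{1}{168}\right) - - \frac{19}{23} = - \frac{1}{21} + \frac{19}{23} = \frac{376}{483} \approx 0.77847$)
$t{\left(x \right)} = \frac{376}{483}$
$H = -113967$ ($H = -482448 + 368481 = -113967$)
$\frac{1}{H + t{\left(12 \cdot 1 \right)}} = \frac{1}{-113967 + \frac{376}{483}} = \frac{1}{- \frac{55045685}{483}} = - \frac{483}{55045685}$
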